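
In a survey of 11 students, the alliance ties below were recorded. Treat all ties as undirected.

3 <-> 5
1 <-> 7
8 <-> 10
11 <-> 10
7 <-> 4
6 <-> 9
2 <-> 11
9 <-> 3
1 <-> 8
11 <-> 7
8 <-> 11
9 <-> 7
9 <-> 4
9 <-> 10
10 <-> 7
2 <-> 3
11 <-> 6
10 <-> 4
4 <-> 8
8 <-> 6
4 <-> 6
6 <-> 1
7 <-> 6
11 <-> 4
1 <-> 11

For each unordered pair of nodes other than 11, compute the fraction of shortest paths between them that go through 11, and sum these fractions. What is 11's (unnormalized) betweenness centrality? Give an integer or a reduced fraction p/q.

163/20

Pairs whose geodesics pass through 11 — 2–7: 1; 2–10: 1; 2–8: 1; 2–4: 1; 2–6: 1; 2–1: 1; 3–8: 1/4; 3–1: 1/3; 5–8: 1/4; 5–1: 1/3; 7–8: 1/5; 10–6: 1/5; 10–1: 1/3; 4–1: 1/4.
All other pairs contribute 0.
Summing the contributions gives betweenness(11) = 163/20.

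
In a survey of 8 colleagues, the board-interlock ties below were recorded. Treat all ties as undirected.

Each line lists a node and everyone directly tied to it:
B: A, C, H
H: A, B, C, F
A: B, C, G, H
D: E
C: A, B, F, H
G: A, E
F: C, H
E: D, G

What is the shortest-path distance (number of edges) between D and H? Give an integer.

4

One shortest route is D – E – G – A – H, which uses 4 edges, and at distance 3 from D we only reach {A}, which does not include H. So d(D,H) = 4.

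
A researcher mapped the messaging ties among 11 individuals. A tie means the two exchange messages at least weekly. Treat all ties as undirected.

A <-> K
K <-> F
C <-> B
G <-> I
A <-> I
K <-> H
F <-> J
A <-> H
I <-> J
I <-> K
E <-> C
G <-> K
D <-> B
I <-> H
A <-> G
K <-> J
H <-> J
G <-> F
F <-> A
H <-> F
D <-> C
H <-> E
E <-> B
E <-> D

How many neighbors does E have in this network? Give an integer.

4

E is directly tied to B, C, D, and H. That is 4 neighbors, so the degree of E is 4.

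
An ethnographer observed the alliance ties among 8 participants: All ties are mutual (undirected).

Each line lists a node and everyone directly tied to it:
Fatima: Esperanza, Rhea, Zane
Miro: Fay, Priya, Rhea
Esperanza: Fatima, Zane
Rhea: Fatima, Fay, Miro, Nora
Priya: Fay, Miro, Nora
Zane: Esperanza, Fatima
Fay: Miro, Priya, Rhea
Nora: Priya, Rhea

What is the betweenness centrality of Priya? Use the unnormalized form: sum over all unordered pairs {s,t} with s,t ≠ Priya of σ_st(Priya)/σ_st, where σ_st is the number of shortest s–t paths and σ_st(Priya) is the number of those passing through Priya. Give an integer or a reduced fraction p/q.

Pairs whose geodesics pass through Priya — Fay–Nora: 1/2; Nora–Miro: 1/2.
All other pairs contribute 0.
Summing the contributions gives betweenness(Priya) = 1.

1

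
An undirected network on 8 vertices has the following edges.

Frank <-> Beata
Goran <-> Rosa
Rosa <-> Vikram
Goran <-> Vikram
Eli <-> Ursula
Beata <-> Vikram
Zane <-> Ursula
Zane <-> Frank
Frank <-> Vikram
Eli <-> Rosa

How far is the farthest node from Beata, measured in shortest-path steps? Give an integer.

3

Distances from Beata: Eli:3, Frank:1, Goran:2, Rosa:2, Ursula:3, Vikram:1, Zane:2.
The largest is 3 (to Ursula and Eli), so the eccentricity of Beata is 3.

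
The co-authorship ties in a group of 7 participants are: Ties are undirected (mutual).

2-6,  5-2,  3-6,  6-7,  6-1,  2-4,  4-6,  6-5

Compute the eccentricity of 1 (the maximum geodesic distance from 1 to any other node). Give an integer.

Distances from 1: 2:2, 3:2, 4:2, 5:2, 6:1, 7:2.
The largest is 2 (to 3, 2, 5, 4, and 7), so the eccentricity of 1 is 2.

2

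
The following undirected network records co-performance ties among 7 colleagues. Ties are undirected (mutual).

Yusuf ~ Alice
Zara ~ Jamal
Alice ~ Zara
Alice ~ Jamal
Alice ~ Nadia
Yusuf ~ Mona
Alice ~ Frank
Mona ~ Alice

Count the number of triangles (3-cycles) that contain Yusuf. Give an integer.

1

Yusuf's neighbors: Alice and Mona.
Neighbor pairs that are themselves tied: Yusuf–Alice–Mona. Each forms one triangle with Yusuf, for 1 in total.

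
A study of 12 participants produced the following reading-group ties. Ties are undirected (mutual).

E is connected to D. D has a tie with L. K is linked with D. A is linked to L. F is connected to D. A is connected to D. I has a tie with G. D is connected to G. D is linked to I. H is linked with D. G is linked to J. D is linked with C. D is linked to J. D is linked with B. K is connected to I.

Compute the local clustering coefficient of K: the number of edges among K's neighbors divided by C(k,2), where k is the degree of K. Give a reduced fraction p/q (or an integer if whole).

1

K's neighbors: D and I (k = 2).
Possible neighbor pairs: C(2,2) = 1. Edges among them: D–I → e = 1.
Clustering(K) = 1/1.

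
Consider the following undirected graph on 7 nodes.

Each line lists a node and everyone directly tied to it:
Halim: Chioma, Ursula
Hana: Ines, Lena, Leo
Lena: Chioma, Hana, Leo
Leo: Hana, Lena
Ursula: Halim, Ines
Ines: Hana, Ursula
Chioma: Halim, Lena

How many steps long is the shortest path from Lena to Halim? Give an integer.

2

One shortest route is Lena – Chioma – Halim, which uses 2 edges, and Lena and Halim are not directly tied, so nothing shorter exists. So d(Lena,Halim) = 2.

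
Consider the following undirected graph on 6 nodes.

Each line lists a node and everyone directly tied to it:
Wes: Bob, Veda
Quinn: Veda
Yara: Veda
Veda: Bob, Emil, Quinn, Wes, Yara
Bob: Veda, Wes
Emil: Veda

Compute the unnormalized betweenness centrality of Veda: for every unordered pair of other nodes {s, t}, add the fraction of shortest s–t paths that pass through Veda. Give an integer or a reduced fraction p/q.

9

Pairs whose geodesics pass through Veda — Yara–Wes: 1; Yara–Quinn: 1; Yara–Bob: 1; Yara–Emil: 1; Wes–Quinn: 1; Wes–Emil: 1; Quinn–Bob: 1; Quinn–Emil: 1; Bob–Emil: 1.
All other pairs contribute 0.
Summing the contributions gives betweenness(Veda) = 9.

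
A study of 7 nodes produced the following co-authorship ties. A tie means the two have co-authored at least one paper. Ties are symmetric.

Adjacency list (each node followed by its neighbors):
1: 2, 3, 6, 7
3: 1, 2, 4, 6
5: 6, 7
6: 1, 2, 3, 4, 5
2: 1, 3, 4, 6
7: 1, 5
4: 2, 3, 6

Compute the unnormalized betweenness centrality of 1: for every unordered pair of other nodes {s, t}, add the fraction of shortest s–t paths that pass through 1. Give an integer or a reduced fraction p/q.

Pairs whose geodesics pass through 1 — 3–7: 1; 2–7: 1; 6–7: 1/2; 4–7: 3/4.
All other pairs contribute 0.
Summing the contributions gives betweenness(1) = 13/4.

13/4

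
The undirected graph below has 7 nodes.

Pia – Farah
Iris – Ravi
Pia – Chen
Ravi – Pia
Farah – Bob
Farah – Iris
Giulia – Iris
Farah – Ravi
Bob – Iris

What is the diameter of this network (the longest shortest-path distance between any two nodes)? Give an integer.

Eccentricity of each node (its greatest distance to any other): Bob:3, Chen:4, Farah:2, Giulia:4, Iris:3, Pia:3, Ravi:2.
The maximum eccentricity is 4, realized for instance by the pair Giulia–Chen via Giulia – Iris – Farah – Pia – Chen. So the diameter is 4.

4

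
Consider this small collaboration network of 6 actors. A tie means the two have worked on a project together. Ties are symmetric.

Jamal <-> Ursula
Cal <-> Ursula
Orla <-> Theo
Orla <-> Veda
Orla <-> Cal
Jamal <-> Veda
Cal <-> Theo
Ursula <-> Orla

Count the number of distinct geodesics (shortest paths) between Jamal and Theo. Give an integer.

3

The shortest distance is 3. The length-3 paths are: Jamal–Veda–Orla–Theo; Jamal–Ursula–Orla–Theo; Jamal–Ursula–Cal–Theo.
That gives 3 distinct shortest paths.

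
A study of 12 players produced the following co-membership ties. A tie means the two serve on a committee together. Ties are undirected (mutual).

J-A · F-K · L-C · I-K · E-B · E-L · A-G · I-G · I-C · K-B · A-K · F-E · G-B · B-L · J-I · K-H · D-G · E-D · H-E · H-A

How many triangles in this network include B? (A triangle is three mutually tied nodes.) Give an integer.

B's neighbors: E, G, K, and L.
Neighbor pairs that are themselves tied: B–E–L. Each forms one triangle with B, for 1 in total.

1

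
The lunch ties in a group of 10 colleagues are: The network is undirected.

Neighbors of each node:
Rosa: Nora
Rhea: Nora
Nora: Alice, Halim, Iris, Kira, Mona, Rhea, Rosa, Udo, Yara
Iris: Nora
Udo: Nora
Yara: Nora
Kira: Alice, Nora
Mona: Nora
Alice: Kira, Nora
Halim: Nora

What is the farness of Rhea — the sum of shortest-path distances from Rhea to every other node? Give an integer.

Distances from Rhea: Alice:2, Halim:2, Iris:2, Kira:2, Mona:2, Nora:1, Rosa:2, Udo:2, Yara:2.
Sum = 2 + 2 + 2 + 2 + 2 + 1 + 2 + 2 + 2 = 17.

17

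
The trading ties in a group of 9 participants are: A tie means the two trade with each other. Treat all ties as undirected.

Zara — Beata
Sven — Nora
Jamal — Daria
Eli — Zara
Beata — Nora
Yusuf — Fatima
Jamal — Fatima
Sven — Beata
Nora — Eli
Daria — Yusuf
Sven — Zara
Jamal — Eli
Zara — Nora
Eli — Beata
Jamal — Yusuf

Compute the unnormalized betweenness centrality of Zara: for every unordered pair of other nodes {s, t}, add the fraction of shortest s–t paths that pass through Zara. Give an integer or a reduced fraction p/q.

Pairs whose geodesics pass through Zara — Eli–Sven: 1/3; Sven–Yusuf: 1/3; Sven–Daria: 1/3; Sven–Fatima: 1/3; Sven–Jamal: 1/3.
All other pairs contribute 0.
Summing the contributions gives betweenness(Zara) = 5/3.

5/3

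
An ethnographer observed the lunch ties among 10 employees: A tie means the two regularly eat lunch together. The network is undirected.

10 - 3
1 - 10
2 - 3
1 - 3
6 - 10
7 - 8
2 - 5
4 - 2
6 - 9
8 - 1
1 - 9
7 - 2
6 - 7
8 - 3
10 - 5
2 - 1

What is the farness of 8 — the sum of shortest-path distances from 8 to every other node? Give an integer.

17

Distances from 8: 1:1, 2:2, 3:1, 4:3, 5:3, 6:2, 7:1, 9:2, 10:2.
Sum = 1 + 2 + 1 + 3 + 3 + 2 + 1 + 2 + 2 = 17.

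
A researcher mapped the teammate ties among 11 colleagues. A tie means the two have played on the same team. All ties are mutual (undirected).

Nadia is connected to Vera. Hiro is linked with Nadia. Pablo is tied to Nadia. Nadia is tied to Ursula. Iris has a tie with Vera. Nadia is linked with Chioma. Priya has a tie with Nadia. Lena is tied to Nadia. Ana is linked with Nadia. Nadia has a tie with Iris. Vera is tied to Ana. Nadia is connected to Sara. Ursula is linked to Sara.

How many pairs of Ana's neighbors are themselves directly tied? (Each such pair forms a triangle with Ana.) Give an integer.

Ana's neighbors: Nadia and Vera.
Neighbor pairs that are themselves tied: Ana–Nadia–Vera. Each forms one triangle with Ana, for 1 in total.

1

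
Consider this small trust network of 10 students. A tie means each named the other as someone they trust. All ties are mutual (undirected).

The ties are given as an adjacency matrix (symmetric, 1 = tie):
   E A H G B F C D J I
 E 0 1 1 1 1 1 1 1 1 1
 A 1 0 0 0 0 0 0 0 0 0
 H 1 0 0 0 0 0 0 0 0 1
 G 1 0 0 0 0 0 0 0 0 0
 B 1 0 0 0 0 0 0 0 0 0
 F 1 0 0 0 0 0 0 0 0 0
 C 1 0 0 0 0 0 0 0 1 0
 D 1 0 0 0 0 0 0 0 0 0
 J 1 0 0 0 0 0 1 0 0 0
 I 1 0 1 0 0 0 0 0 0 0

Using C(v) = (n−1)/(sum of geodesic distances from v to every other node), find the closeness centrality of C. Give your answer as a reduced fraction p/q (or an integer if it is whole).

9/16

Distances from C: A:2, B:2, D:2, E:1, F:2, G:2, H:2, I:2, J:1. Sum = 16.
n = 10, so closeness = 9/16.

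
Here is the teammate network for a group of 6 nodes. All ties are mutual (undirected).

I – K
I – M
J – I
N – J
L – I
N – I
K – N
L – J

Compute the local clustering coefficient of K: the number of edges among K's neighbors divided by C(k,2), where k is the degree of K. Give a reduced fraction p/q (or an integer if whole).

K's neighbors: I and N (k = 2).
Possible neighbor pairs: C(2,2) = 1. Edges among them: I–N → e = 1.
Clustering(K) = 1/1.

1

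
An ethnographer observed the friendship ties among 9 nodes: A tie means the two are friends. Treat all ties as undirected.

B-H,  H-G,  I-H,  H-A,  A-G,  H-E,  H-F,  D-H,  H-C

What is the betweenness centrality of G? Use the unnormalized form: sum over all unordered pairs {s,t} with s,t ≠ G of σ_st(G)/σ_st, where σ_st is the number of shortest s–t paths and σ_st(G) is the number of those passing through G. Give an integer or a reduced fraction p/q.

No shortest path between any pair of other nodes passes through G.
Summing the contributions gives betweenness(G) = 0.

0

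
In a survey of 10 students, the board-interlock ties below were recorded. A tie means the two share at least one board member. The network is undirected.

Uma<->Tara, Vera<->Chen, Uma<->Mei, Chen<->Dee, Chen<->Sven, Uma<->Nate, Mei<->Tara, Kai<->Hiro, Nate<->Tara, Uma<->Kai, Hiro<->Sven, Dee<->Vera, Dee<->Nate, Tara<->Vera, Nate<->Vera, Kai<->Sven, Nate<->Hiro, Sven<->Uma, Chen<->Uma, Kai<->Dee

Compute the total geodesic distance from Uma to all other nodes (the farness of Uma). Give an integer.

12

Distances from Uma: Chen:1, Dee:2, Hiro:2, Kai:1, Mei:1, Nate:1, Sven:1, Tara:1, Vera:2.
Sum = 1 + 2 + 2 + 1 + 1 + 1 + 1 + 1 + 2 = 12.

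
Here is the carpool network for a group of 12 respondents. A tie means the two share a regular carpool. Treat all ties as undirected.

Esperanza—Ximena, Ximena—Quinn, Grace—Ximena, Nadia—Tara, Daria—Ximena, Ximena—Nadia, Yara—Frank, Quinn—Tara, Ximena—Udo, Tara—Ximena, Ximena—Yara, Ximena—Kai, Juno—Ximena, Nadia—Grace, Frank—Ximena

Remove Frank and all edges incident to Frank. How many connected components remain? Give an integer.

1

Frank's neighbors (Ximena and Yara) remain reachable from one another through other ties, so the rest of the network stays in one piece.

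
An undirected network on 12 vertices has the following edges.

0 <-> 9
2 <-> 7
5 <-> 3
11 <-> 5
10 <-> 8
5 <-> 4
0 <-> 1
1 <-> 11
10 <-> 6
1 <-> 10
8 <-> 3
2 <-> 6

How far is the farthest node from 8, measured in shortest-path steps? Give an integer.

4

Distances from 8: 0:3, 1:2, 2:3, 3:1, 4:3, 5:2, 6:2, 7:4, 9:4, 10:1, 11:3.
The largest is 4 (to 7 and 9), so the eccentricity of 8 is 4.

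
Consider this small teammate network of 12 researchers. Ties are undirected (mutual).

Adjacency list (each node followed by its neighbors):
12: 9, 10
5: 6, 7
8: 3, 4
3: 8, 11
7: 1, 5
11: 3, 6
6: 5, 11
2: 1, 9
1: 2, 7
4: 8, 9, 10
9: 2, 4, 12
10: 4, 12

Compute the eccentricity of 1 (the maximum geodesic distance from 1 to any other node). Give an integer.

5

Distances from 1: 2:1, 3:5, 4:3, 5:2, 6:3, 7:1, 8:4, 9:2, 10:4, 11:4, 12:3.
The largest is 5 (to 3), so the eccentricity of 1 is 5.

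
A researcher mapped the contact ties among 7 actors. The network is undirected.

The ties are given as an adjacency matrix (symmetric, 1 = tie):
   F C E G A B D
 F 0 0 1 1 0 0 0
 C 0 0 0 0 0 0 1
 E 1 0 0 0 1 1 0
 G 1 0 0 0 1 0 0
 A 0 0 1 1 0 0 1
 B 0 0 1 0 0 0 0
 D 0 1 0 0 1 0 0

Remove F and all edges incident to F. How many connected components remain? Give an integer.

1

F's neighbors (E and G) remain reachable from one another through other ties, so the rest of the network stays in one piece.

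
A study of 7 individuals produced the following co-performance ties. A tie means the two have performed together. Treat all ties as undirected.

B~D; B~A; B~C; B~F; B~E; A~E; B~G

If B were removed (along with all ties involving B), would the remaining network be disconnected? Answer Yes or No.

Removing B leaves {A and E} with no path to {G}, so the network splits into 5 components. B is a cut vertex.

Yes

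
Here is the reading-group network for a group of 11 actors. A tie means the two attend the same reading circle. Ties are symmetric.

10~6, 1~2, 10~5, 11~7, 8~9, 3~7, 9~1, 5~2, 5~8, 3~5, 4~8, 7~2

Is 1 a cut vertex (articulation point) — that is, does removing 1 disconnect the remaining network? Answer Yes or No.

No

Even without 1, every remaining node can still reach every other (the residual graph is connected), so 1 is not a cut vertex.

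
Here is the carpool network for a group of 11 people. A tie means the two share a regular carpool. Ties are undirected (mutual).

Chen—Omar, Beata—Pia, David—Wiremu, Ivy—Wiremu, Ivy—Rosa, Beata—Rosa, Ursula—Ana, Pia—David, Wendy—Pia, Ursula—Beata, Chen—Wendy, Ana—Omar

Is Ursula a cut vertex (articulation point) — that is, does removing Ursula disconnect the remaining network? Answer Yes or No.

Even without Ursula, every remaining node can still reach every other (the residual graph is connected), so Ursula is not a cut vertex.

No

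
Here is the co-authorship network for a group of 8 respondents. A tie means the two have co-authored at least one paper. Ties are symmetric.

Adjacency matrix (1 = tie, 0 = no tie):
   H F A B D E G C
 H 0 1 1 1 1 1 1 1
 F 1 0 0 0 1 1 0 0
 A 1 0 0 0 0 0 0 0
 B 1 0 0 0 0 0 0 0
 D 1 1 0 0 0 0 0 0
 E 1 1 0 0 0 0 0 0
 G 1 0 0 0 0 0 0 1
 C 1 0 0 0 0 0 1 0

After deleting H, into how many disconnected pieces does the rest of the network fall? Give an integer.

4

Without H, the remaining ties split the others into: {D, E, F}; {A}; {B}; {C, G}.
That's 4 separate components.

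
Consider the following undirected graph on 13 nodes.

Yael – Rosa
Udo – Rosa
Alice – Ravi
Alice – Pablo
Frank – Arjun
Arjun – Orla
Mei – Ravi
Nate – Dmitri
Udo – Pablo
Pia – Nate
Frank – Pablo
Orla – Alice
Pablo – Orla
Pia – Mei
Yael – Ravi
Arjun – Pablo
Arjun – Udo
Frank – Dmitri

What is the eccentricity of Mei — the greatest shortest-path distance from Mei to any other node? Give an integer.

Distances from Mei: Alice:2, Arjun:4, Dmitri:3, Frank:4, Nate:2, Orla:3, Pablo:3, Pia:1, Ravi:1, Rosa:3, Udo:4, Yael:2.
The largest is 4 (to Frank, Arjun, and Udo), so the eccentricity of Mei is 4.

4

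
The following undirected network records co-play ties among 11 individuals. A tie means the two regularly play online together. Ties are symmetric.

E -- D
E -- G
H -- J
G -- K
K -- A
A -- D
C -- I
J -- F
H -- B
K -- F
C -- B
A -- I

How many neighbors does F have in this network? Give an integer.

F is directly tied to J and K. That is 2 neighbors, so the degree of F is 2.

2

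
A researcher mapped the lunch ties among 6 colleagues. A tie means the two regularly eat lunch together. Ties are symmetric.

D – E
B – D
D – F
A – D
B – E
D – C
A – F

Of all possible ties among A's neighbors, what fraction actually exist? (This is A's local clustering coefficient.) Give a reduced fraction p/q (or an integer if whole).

1

A's neighbors: D and F (k = 2).
Possible neighbor pairs: C(2,2) = 1. Edges among them: D–F → e = 1.
Clustering(A) = 1/1.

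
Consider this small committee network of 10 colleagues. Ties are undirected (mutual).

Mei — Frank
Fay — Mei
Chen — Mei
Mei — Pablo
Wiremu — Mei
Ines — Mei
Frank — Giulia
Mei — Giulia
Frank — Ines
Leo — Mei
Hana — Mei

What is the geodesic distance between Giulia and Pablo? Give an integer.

2

One shortest route is Giulia – Mei – Pablo, which uses 2 edges, and Giulia and Pablo are not directly tied, so nothing shorter exists. So d(Giulia,Pablo) = 2.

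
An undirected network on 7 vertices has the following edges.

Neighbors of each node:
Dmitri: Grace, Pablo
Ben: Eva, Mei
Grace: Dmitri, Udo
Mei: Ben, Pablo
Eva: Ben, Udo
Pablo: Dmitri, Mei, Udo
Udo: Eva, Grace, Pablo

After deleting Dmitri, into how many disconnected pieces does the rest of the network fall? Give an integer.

Dmitri's neighbors (Grace and Pablo) remain reachable from one another through other ties, so the rest of the network stays in one piece.

1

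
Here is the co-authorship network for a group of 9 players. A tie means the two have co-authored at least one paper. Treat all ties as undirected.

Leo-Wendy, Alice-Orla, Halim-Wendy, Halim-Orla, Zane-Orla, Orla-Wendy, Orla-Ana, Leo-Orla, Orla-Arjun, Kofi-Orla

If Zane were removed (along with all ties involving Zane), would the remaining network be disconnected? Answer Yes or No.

Even without Zane, every remaining node can still reach every other (the residual graph is connected), so Zane is not a cut vertex.

No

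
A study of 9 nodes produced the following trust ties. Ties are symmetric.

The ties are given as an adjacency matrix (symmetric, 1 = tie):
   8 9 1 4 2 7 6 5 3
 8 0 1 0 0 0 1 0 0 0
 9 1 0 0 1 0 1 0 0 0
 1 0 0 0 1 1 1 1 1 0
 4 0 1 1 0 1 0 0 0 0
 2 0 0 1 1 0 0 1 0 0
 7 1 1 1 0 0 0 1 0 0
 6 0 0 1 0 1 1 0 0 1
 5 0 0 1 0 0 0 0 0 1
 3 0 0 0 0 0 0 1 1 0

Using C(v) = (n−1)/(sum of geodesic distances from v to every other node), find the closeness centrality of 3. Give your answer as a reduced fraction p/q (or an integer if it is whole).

8/17

Distances from 3: 1:2, 2:2, 4:3, 5:1, 6:1, 7:2, 8:3, 9:3. Sum = 17.
n = 9, so closeness = 8/17.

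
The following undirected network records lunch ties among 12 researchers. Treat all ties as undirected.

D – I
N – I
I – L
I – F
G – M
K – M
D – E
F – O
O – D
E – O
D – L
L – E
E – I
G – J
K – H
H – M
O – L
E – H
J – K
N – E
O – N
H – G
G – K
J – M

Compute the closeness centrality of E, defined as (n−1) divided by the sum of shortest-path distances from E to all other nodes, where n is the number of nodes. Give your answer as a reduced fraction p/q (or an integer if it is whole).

11/17

Distances from E: D:1, F:2, G:2, H:1, I:1, J:3, K:2, L:1, M:2, N:1, O:1. Sum = 17.
n = 12, so closeness = 11/17.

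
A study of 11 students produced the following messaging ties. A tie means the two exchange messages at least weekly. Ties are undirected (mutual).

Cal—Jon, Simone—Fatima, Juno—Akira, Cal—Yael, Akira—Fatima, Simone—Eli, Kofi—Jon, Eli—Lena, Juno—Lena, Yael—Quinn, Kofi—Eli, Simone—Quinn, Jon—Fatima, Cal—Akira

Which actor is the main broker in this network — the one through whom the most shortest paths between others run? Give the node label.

Simone

Unnormalized betweenness of each node: Akira:25/3, Cal:8, Eli:53/6, Fatima:13/2, Jon:37/6, Juno:7/2, Kofi:3, Lena:10/3, Quinn:19/6, Simone:19/2, Yael:8/3.
Simone has the largest value, 19/2, making it the main broker — the node through which the most shortest paths run.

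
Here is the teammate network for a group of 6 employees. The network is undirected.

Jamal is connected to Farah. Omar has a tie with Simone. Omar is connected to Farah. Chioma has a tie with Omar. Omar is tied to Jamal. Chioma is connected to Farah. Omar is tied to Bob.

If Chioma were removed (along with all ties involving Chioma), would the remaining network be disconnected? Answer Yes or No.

No

Even without Chioma, every remaining node can still reach every other (the residual graph is connected), so Chioma is not a cut vertex.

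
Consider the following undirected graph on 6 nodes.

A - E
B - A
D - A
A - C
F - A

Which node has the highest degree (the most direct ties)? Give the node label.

A

Degrees — A:5, B:1, C:1, D:1, E:1, F:1.
The maximum is 5, attained only by A.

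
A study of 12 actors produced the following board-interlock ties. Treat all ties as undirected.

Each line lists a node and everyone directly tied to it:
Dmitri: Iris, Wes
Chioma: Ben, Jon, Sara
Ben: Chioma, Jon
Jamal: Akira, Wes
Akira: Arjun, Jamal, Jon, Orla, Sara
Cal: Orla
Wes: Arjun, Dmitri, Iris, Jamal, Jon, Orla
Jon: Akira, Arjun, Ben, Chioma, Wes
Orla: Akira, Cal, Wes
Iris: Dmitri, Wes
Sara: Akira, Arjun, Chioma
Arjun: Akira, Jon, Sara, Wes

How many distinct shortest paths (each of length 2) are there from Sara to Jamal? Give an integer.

The shortest distance is 2, and the only length-2 path is Sara–Akira–Jamal. So there is exactly 1 shortest path.

1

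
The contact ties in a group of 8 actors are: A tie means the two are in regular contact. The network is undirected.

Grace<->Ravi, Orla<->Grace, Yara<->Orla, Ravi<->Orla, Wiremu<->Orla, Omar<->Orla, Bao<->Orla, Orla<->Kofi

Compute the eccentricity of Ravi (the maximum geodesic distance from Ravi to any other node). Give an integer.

2

Distances from Ravi: Bao:2, Grace:1, Kofi:2, Omar:2, Orla:1, Wiremu:2, Yara:2.
The largest is 2 (to Omar, Wiremu, Yara, Bao, and Kofi), so the eccentricity of Ravi is 2.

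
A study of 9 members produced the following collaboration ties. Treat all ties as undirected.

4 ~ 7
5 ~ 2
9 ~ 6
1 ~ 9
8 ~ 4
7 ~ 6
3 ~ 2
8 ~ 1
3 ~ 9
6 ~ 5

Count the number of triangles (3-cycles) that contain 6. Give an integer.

0

6's neighbors are 5, 7, and 9, but none of them are tied to each other, so no triangle contains 6.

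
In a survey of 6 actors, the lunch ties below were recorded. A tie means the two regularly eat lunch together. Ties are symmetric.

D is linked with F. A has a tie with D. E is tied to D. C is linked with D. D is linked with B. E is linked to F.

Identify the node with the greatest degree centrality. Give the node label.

Degrees — A:1, B:1, C:1, D:5, E:2, F:2.
The maximum is 5, attained only by D.

D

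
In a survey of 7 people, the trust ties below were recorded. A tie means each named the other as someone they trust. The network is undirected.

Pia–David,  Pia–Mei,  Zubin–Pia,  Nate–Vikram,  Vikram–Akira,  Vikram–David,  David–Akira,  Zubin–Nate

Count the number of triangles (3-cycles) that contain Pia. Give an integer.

Pia's neighbors are David, Mei, and Zubin, but none of them are tied to each other, so no triangle contains Pia.

0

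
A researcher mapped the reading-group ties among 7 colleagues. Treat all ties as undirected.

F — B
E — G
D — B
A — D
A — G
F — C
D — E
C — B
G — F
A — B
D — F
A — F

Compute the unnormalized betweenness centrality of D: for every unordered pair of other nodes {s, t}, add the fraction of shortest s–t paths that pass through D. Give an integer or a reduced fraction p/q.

Pairs whose geodesics pass through D — A–E: 1/2; F–E: 1/2; C–E: 2/3; B–E: 1.
All other pairs contribute 0.
Summing the contributions gives betweenness(D) = 8/3.

8/3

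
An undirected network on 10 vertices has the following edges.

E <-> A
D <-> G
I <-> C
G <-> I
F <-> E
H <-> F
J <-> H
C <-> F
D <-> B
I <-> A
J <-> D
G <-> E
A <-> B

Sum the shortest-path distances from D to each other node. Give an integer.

17

Distances from D: A:2, B:1, C:3, E:2, F:3, G:1, H:2, I:2, J:1.
Sum = 2 + 1 + 3 + 2 + 3 + 1 + 2 + 2 + 1 = 17.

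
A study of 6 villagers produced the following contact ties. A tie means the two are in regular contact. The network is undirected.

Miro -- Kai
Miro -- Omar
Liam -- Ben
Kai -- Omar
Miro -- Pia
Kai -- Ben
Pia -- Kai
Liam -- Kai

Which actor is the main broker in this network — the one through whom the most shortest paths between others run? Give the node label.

Kai

Unnormalized betweenness of each node: Ben:0, Kai:13/2, Liam:0, Miro:1/2, Omar:0, Pia:0.
Kai has the largest value, 13/2, making it the main broker — the node through which the most shortest paths run.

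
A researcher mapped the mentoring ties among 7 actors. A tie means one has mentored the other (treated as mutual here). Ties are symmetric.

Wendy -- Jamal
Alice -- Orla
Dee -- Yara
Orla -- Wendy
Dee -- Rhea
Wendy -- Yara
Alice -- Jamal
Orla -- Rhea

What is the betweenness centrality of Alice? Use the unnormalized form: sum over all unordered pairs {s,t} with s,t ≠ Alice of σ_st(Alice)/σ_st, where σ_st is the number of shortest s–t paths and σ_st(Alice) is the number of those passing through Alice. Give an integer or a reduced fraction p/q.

Pairs whose geodesics pass through Alice — Jamal–Rhea: 1/2; Jamal–Orla: 1/2.
All other pairs contribute 0.
Summing the contributions gives betweenness(Alice) = 1.

1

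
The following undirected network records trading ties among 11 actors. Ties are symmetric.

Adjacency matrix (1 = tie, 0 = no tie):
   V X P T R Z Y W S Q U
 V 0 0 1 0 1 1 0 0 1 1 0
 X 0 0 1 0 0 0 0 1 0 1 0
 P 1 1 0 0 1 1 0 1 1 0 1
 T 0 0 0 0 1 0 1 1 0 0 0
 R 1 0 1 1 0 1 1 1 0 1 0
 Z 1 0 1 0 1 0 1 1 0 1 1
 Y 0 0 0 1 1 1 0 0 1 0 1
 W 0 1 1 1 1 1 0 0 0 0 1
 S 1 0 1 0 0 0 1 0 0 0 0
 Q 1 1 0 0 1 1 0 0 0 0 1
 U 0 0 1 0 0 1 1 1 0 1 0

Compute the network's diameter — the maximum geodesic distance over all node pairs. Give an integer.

Eccentricity of each node (its greatest distance to any other): P:2, Q:2, R:2, S:2, T:2, U:2, V:2, W:2, X:3, Y:3, Z:2.
The maximum eccentricity is 3, realized for instance by the pair X–Y via X – W – T – Y. So the diameter is 3.

3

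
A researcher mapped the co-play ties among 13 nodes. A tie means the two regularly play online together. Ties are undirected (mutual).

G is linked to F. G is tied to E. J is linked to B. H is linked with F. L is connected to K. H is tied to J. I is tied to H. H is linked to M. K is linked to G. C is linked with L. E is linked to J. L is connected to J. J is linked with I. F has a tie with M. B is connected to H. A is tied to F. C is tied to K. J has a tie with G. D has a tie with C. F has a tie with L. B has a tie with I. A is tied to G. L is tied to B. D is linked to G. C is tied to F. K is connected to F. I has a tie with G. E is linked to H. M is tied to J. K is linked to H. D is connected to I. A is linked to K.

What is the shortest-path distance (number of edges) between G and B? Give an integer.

One shortest route is G – I – B, which uses 2 edges, and G and B are not directly tied, so nothing shorter exists. So d(G,B) = 2.

2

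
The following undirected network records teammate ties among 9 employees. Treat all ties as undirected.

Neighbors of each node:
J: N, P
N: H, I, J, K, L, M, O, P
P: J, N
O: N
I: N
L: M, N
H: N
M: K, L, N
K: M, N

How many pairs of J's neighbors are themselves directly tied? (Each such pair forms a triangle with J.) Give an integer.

1

J's neighbors: N and P.
Neighbor pairs that are themselves tied: J–N–P. Each forms one triangle with J, for 1 in total.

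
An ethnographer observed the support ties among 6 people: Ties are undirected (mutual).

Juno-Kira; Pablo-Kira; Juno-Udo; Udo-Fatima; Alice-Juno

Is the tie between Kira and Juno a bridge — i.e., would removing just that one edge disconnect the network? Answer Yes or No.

Yes

Without the Kira–Juno edge there is no alternate route between Kira and Juno, so the network disconnects. It is a bridge.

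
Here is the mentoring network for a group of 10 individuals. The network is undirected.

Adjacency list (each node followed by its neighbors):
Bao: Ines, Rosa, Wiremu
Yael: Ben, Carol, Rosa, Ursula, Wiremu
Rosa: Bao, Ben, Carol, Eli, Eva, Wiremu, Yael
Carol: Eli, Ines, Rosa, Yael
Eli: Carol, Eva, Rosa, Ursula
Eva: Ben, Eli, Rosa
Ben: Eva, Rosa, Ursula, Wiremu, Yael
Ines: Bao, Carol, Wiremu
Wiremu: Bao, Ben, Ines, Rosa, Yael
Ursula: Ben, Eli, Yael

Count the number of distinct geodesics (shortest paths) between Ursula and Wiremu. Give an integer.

The shortest distance is 2. The length-2 paths are: Ursula–Ben–Wiremu; Ursula–Yael–Wiremu.
That gives 2 distinct shortest paths.

2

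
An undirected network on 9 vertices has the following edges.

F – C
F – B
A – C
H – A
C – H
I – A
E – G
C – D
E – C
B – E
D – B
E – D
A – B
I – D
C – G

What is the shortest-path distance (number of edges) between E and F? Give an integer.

2

One shortest route is E – C – F, which uses 2 edges, and E and F are not directly tied, so nothing shorter exists. So d(E,F) = 2.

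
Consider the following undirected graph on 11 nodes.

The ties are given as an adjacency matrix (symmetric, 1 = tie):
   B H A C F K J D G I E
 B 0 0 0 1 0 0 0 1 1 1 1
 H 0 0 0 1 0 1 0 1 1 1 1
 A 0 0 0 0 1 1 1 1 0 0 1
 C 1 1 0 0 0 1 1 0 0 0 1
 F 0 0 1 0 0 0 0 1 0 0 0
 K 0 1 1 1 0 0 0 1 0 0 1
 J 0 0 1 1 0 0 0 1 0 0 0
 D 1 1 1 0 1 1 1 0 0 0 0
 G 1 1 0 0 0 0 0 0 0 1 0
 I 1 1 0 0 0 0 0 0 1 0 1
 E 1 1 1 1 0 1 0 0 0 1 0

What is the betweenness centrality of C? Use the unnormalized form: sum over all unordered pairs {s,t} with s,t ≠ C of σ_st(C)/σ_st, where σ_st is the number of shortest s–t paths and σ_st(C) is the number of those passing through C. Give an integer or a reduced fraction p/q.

101/30

Pairs whose geodesics pass through C — B–H: 1/5; B–K: 1/3; B–J: 1/2; H–J: 1/2; K–J: 1/3; J–G: 2/4; J–I: 3/6; J–E: 1/2.
All other pairs contribute 0.
Summing the contributions gives betweenness(C) = 101/30.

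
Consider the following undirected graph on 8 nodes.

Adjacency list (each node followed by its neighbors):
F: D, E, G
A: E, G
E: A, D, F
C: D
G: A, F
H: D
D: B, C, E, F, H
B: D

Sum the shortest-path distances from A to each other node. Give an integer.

Distances from A: B:3, C:3, D:2, E:1, F:2, G:1, H:3.
Sum = 3 + 3 + 2 + 1 + 2 + 1 + 3 = 15.

15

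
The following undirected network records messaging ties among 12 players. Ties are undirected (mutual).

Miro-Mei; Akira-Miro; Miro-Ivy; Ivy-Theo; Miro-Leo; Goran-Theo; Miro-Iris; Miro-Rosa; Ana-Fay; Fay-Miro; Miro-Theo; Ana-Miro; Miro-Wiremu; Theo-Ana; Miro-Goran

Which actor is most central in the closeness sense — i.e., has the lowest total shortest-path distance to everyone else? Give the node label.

Miro

Farness (sum of distances to all others) for each node — Akira:21, Ana:19, Fay:20, Goran:20, Iris:21, Ivy:20, Leo:21, Mei:21, Miro:11, Rosa:21, Theo:18, Wiremu:21.
The smallest farness is 11, for Miro, so Miro has the highest closeness.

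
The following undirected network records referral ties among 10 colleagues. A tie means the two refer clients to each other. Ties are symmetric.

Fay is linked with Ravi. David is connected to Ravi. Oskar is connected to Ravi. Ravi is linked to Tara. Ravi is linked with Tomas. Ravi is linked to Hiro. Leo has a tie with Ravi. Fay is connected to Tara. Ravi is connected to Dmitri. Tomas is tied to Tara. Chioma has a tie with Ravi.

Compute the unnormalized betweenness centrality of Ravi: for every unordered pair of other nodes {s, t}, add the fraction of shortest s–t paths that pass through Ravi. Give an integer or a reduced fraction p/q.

67/2

Pairs whose geodesics pass through Ravi — Leo–Chioma: 1; Leo–David: 1; Leo–Oskar: 1; Leo–Dmitri: 1; Leo–Tara: 1; Leo–Hiro: 1; Leo–Fay: 1; Leo–Tomas: 1; Chioma–David: 1; Chioma–Oskar: 1; Chioma–Dmitri: 1; Chioma–Tara: 1; Chioma–Hiro: 1; Chioma–Fay: 1 … (+20 more pairs).
All other pairs contribute 0.
Summing the contributions gives betweenness(Ravi) = 67/2.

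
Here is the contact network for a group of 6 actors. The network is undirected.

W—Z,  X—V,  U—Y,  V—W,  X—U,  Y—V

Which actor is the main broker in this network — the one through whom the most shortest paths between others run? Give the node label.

V

Unnormalized betweenness of each node: U:1/2, V:13/2, W:4, X:3/2, Y:3/2, Z:0.
V has the largest value, 13/2, making it the main broker — the node through which the most shortest paths run.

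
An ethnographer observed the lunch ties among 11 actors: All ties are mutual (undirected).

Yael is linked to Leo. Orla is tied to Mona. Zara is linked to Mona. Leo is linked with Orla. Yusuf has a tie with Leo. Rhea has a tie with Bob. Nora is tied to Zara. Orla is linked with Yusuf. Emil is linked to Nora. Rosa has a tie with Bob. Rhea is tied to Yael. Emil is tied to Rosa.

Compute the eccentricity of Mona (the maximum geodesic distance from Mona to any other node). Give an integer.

5

Distances from Mona: Bob:5, Emil:3, Leo:2, Nora:2, Orla:1, Rhea:4, Rosa:4, Yael:3, Yusuf:2, Zara:1.
The largest is 5 (to Bob), so the eccentricity of Mona is 5.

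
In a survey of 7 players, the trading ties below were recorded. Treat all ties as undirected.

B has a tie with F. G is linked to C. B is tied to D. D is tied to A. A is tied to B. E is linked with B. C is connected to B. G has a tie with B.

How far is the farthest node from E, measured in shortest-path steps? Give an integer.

Distances from E: A:2, B:1, C:2, D:2, F:2, G:2.
The largest is 2 (to C, D, G, F, and A), so the eccentricity of E is 2.

2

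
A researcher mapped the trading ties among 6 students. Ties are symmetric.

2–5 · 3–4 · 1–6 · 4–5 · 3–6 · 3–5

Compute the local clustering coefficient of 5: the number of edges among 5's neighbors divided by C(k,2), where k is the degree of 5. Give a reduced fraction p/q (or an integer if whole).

5's neighbors: 2, 3, and 4 (k = 3).
Possible neighbor pairs: C(3,2) = 3. Edges among them: 3–4 → e = 1.
Clustering(5) = 1/3.

1/3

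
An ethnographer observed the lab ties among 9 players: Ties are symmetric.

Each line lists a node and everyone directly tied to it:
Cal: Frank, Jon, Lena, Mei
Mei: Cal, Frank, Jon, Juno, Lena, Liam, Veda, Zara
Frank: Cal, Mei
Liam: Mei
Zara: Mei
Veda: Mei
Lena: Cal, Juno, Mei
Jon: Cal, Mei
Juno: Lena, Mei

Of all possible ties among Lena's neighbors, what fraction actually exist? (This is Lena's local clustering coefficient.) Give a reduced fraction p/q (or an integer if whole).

Lena's neighbors: Cal, Juno, and Mei (k = 3).
Possible neighbor pairs: C(3,2) = 3. Edges among them: Cal–Mei, Juno–Mei → e = 2.
Clustering(Lena) = 2/3.

2/3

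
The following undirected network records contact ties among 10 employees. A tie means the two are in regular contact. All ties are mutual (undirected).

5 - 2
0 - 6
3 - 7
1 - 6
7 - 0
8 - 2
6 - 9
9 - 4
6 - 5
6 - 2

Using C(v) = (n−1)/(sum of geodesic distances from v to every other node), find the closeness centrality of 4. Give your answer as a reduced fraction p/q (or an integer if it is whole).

9/28

Distances from 4: 0:3, 1:3, 2:3, 3:5, 5:3, 6:2, 7:4, 8:4, 9:1. Sum = 28.
n = 10, so closeness = 9/28.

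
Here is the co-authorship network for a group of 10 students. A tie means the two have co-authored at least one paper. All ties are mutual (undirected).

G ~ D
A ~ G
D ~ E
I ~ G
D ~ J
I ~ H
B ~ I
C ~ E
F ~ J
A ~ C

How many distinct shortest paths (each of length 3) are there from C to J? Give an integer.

The shortest distance is 3, and the only length-3 path is C–E–D–J. So there is exactly 1 shortest path.

1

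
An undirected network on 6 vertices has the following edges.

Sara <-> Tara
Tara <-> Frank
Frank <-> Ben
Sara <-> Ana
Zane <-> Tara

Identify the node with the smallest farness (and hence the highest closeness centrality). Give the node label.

Tara

Farness (sum of distances to all others) for each node — Ana:13, Ben:13, Frank:9, Sara:9, Tara:7, Zane:11.
The smallest farness is 7, for Tara, so Tara has the highest closeness.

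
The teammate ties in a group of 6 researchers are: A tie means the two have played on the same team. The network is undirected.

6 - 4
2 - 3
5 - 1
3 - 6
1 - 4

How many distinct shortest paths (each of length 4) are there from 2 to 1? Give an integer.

1

The shortest distance is 4, and the only length-4 path is 2–3–6–4–1. So there is exactly 1 shortest path.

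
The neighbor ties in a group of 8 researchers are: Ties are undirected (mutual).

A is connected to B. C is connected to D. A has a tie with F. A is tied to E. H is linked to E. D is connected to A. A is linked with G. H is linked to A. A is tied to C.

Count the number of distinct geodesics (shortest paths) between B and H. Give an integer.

The shortest distance is 2, and the only length-2 path is B–A–H. So there is exactly 1 shortest path.

1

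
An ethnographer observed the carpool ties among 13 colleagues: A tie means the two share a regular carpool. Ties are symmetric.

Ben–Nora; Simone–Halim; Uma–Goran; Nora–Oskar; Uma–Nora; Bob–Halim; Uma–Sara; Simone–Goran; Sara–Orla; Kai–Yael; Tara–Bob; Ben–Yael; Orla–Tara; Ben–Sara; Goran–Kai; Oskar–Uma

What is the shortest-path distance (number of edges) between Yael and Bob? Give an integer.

5

One shortest route is Yael – Kai – Goran – Simone – Halim – Bob, which uses 5 edges, and at distance 4 from Yael we only reach {Halim, Tara}, which does not include Bob. So d(Yael,Bob) = 5.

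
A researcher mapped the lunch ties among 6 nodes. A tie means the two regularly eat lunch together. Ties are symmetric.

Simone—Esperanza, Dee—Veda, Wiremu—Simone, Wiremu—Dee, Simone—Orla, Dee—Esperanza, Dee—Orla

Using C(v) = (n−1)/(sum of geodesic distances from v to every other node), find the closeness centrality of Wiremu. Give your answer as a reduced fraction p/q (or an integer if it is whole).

5/8

Distances from Wiremu: Dee:1, Esperanza:2, Orla:2, Simone:1, Veda:2. Sum = 8.
n = 6, so closeness = 5/8.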